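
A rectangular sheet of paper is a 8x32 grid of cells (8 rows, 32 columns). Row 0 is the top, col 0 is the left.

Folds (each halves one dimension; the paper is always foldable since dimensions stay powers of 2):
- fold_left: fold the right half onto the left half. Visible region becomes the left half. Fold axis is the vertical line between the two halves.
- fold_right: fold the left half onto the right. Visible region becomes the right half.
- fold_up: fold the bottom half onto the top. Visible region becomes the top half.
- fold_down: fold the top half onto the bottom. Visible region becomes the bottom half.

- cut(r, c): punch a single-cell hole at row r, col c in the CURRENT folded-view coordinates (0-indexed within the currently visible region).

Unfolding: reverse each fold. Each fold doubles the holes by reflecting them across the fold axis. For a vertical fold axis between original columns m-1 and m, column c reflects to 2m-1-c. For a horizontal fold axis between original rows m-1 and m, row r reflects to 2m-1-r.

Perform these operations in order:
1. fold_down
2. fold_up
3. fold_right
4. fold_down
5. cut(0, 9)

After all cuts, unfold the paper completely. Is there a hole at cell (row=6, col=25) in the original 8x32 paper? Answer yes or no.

Op 1 fold_down: fold axis h@4; visible region now rows[4,8) x cols[0,32) = 4x32
Op 2 fold_up: fold axis h@6; visible region now rows[4,6) x cols[0,32) = 2x32
Op 3 fold_right: fold axis v@16; visible region now rows[4,6) x cols[16,32) = 2x16
Op 4 fold_down: fold axis h@5; visible region now rows[5,6) x cols[16,32) = 1x16
Op 5 cut(0, 9): punch at orig (5,25); cuts so far [(5, 25)]; region rows[5,6) x cols[16,32) = 1x16
Unfold 1 (reflect across h@5): 2 holes -> [(4, 25), (5, 25)]
Unfold 2 (reflect across v@16): 4 holes -> [(4, 6), (4, 25), (5, 6), (5, 25)]
Unfold 3 (reflect across h@6): 8 holes -> [(4, 6), (4, 25), (5, 6), (5, 25), (6, 6), (6, 25), (7, 6), (7, 25)]
Unfold 4 (reflect across h@4): 16 holes -> [(0, 6), (0, 25), (1, 6), (1, 25), (2, 6), (2, 25), (3, 6), (3, 25), (4, 6), (4, 25), (5, 6), (5, 25), (6, 6), (6, 25), (7, 6), (7, 25)]
Holes: [(0, 6), (0, 25), (1, 6), (1, 25), (2, 6), (2, 25), (3, 6), (3, 25), (4, 6), (4, 25), (5, 6), (5, 25), (6, 6), (6, 25), (7, 6), (7, 25)]

Answer: yes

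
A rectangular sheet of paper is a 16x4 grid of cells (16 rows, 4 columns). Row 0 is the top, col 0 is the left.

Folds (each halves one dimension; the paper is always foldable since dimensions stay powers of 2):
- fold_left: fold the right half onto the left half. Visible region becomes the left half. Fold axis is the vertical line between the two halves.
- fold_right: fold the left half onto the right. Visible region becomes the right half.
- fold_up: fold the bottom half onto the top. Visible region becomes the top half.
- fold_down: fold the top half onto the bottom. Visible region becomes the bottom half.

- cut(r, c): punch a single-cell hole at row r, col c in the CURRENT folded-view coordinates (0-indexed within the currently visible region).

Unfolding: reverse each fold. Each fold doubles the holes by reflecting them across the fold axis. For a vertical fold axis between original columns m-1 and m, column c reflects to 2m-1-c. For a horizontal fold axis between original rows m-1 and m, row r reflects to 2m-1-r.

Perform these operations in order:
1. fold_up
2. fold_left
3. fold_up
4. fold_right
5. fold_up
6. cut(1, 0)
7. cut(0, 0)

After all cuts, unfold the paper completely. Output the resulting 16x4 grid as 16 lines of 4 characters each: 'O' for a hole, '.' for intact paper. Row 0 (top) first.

Answer: OOOO
OOOO
OOOO
OOOO
OOOO
OOOO
OOOO
OOOO
OOOO
OOOO
OOOO
OOOO
OOOO
OOOO
OOOO
OOOO

Derivation:
Op 1 fold_up: fold axis h@8; visible region now rows[0,8) x cols[0,4) = 8x4
Op 2 fold_left: fold axis v@2; visible region now rows[0,8) x cols[0,2) = 8x2
Op 3 fold_up: fold axis h@4; visible region now rows[0,4) x cols[0,2) = 4x2
Op 4 fold_right: fold axis v@1; visible region now rows[0,4) x cols[1,2) = 4x1
Op 5 fold_up: fold axis h@2; visible region now rows[0,2) x cols[1,2) = 2x1
Op 6 cut(1, 0): punch at orig (1,1); cuts so far [(1, 1)]; region rows[0,2) x cols[1,2) = 2x1
Op 7 cut(0, 0): punch at orig (0,1); cuts so far [(0, 1), (1, 1)]; region rows[0,2) x cols[1,2) = 2x1
Unfold 1 (reflect across h@2): 4 holes -> [(0, 1), (1, 1), (2, 1), (3, 1)]
Unfold 2 (reflect across v@1): 8 holes -> [(0, 0), (0, 1), (1, 0), (1, 1), (2, 0), (2, 1), (3, 0), (3, 1)]
Unfold 3 (reflect across h@4): 16 holes -> [(0, 0), (0, 1), (1, 0), (1, 1), (2, 0), (2, 1), (3, 0), (3, 1), (4, 0), (4, 1), (5, 0), (5, 1), (6, 0), (6, 1), (7, 0), (7, 1)]
Unfold 4 (reflect across v@2): 32 holes -> [(0, 0), (0, 1), (0, 2), (0, 3), (1, 0), (1, 1), (1, 2), (1, 3), (2, 0), (2, 1), (2, 2), (2, 3), (3, 0), (3, 1), (3, 2), (3, 3), (4, 0), (4, 1), (4, 2), (4, 3), (5, 0), (5, 1), (5, 2), (5, 3), (6, 0), (6, 1), (6, 2), (6, 3), (7, 0), (7, 1), (7, 2), (7, 3)]
Unfold 5 (reflect across h@8): 64 holes -> [(0, 0), (0, 1), (0, 2), (0, 3), (1, 0), (1, 1), (1, 2), (1, 3), (2, 0), (2, 1), (2, 2), (2, 3), (3, 0), (3, 1), (3, 2), (3, 3), (4, 0), (4, 1), (4, 2), (4, 3), (5, 0), (5, 1), (5, 2), (5, 3), (6, 0), (6, 1), (6, 2), (6, 3), (7, 0), (7, 1), (7, 2), (7, 3), (8, 0), (8, 1), (8, 2), (8, 3), (9, 0), (9, 1), (9, 2), (9, 3), (10, 0), (10, 1), (10, 2), (10, 3), (11, 0), (11, 1), (11, 2), (11, 3), (12, 0), (12, 1), (12, 2), (12, 3), (13, 0), (13, 1), (13, 2), (13, 3), (14, 0), (14, 1), (14, 2), (14, 3), (15, 0), (15, 1), (15, 2), (15, 3)]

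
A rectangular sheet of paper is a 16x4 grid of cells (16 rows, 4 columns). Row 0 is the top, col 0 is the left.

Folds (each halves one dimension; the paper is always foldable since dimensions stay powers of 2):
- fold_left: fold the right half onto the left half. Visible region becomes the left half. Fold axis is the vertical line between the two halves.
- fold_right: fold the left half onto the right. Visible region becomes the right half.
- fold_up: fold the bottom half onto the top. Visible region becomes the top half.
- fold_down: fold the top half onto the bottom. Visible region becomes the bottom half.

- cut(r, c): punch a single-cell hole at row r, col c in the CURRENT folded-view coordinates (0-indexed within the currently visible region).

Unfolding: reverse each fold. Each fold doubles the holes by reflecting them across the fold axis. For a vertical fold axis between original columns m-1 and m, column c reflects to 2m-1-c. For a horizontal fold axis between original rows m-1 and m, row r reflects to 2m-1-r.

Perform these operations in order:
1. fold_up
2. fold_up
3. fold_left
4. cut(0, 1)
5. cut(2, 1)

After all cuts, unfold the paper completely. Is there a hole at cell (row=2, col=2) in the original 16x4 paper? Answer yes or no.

Answer: yes

Derivation:
Op 1 fold_up: fold axis h@8; visible region now rows[0,8) x cols[0,4) = 8x4
Op 2 fold_up: fold axis h@4; visible region now rows[0,4) x cols[0,4) = 4x4
Op 3 fold_left: fold axis v@2; visible region now rows[0,4) x cols[0,2) = 4x2
Op 4 cut(0, 1): punch at orig (0,1); cuts so far [(0, 1)]; region rows[0,4) x cols[0,2) = 4x2
Op 5 cut(2, 1): punch at orig (2,1); cuts so far [(0, 1), (2, 1)]; region rows[0,4) x cols[0,2) = 4x2
Unfold 1 (reflect across v@2): 4 holes -> [(0, 1), (0, 2), (2, 1), (2, 2)]
Unfold 2 (reflect across h@4): 8 holes -> [(0, 1), (0, 2), (2, 1), (2, 2), (5, 1), (5, 2), (7, 1), (7, 2)]
Unfold 3 (reflect across h@8): 16 holes -> [(0, 1), (0, 2), (2, 1), (2, 2), (5, 1), (5, 2), (7, 1), (7, 2), (8, 1), (8, 2), (10, 1), (10, 2), (13, 1), (13, 2), (15, 1), (15, 2)]
Holes: [(0, 1), (0, 2), (2, 1), (2, 2), (5, 1), (5, 2), (7, 1), (7, 2), (8, 1), (8, 2), (10, 1), (10, 2), (13, 1), (13, 2), (15, 1), (15, 2)]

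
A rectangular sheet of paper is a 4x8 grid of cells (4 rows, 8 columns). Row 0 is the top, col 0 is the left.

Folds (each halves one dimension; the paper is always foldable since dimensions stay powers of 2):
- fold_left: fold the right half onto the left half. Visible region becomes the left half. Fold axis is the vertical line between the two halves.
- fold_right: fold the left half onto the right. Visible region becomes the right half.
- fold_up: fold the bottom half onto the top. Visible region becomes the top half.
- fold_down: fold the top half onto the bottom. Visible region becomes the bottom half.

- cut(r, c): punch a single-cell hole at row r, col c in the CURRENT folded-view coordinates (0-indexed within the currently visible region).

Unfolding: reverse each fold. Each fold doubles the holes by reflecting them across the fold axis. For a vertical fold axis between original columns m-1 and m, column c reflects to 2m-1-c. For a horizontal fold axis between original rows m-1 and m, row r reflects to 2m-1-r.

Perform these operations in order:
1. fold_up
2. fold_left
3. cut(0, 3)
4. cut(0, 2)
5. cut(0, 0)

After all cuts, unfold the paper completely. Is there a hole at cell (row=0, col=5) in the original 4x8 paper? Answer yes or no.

Op 1 fold_up: fold axis h@2; visible region now rows[0,2) x cols[0,8) = 2x8
Op 2 fold_left: fold axis v@4; visible region now rows[0,2) x cols[0,4) = 2x4
Op 3 cut(0, 3): punch at orig (0,3); cuts so far [(0, 3)]; region rows[0,2) x cols[0,4) = 2x4
Op 4 cut(0, 2): punch at orig (0,2); cuts so far [(0, 2), (0, 3)]; region rows[0,2) x cols[0,4) = 2x4
Op 5 cut(0, 0): punch at orig (0,0); cuts so far [(0, 0), (0, 2), (0, 3)]; region rows[0,2) x cols[0,4) = 2x4
Unfold 1 (reflect across v@4): 6 holes -> [(0, 0), (0, 2), (0, 3), (0, 4), (0, 5), (0, 7)]
Unfold 2 (reflect across h@2): 12 holes -> [(0, 0), (0, 2), (0, 3), (0, 4), (0, 5), (0, 7), (3, 0), (3, 2), (3, 3), (3, 4), (3, 5), (3, 7)]
Holes: [(0, 0), (0, 2), (0, 3), (0, 4), (0, 5), (0, 7), (3, 0), (3, 2), (3, 3), (3, 4), (3, 5), (3, 7)]

Answer: yes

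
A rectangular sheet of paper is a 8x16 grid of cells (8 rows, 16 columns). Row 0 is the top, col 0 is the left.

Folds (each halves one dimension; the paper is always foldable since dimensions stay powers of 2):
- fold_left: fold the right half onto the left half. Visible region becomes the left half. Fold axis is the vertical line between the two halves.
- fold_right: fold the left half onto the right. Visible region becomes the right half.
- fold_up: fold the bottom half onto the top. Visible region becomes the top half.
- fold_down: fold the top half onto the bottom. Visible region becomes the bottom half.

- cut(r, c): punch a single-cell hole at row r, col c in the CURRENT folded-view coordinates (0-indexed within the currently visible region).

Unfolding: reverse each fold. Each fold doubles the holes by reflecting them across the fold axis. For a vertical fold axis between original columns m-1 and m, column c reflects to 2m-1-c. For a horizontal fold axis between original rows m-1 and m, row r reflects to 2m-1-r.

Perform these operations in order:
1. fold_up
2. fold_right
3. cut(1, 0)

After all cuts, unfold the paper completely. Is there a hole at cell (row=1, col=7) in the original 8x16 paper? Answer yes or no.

Op 1 fold_up: fold axis h@4; visible region now rows[0,4) x cols[0,16) = 4x16
Op 2 fold_right: fold axis v@8; visible region now rows[0,4) x cols[8,16) = 4x8
Op 3 cut(1, 0): punch at orig (1,8); cuts so far [(1, 8)]; region rows[0,4) x cols[8,16) = 4x8
Unfold 1 (reflect across v@8): 2 holes -> [(1, 7), (1, 8)]
Unfold 2 (reflect across h@4): 4 holes -> [(1, 7), (1, 8), (6, 7), (6, 8)]
Holes: [(1, 7), (1, 8), (6, 7), (6, 8)]

Answer: yes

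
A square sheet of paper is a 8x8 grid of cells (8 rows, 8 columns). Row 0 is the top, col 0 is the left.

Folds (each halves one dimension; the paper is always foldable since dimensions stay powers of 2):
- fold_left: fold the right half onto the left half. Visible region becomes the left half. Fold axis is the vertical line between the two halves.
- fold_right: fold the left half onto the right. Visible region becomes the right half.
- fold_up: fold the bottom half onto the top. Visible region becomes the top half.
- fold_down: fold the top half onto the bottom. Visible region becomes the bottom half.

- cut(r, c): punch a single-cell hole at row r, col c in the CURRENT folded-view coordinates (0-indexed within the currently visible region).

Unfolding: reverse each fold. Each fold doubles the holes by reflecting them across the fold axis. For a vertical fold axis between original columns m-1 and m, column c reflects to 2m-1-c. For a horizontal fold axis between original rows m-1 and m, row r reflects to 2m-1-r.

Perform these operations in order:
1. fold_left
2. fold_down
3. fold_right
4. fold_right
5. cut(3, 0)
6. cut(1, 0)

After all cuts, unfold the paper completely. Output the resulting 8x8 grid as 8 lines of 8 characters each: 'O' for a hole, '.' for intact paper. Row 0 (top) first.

Answer: OOOOOOOO
........
OOOOOOOO
........
........
OOOOOOOO
........
OOOOOOOO

Derivation:
Op 1 fold_left: fold axis v@4; visible region now rows[0,8) x cols[0,4) = 8x4
Op 2 fold_down: fold axis h@4; visible region now rows[4,8) x cols[0,4) = 4x4
Op 3 fold_right: fold axis v@2; visible region now rows[4,8) x cols[2,4) = 4x2
Op 4 fold_right: fold axis v@3; visible region now rows[4,8) x cols[3,4) = 4x1
Op 5 cut(3, 0): punch at orig (7,3); cuts so far [(7, 3)]; region rows[4,8) x cols[3,4) = 4x1
Op 6 cut(1, 0): punch at orig (5,3); cuts so far [(5, 3), (7, 3)]; region rows[4,8) x cols[3,4) = 4x1
Unfold 1 (reflect across v@3): 4 holes -> [(5, 2), (5, 3), (7, 2), (7, 3)]
Unfold 2 (reflect across v@2): 8 holes -> [(5, 0), (5, 1), (5, 2), (5, 3), (7, 0), (7, 1), (7, 2), (7, 3)]
Unfold 3 (reflect across h@4): 16 holes -> [(0, 0), (0, 1), (0, 2), (0, 3), (2, 0), (2, 1), (2, 2), (2, 3), (5, 0), (5, 1), (5, 2), (5, 3), (7, 0), (7, 1), (7, 2), (7, 3)]
Unfold 4 (reflect across v@4): 32 holes -> [(0, 0), (0, 1), (0, 2), (0, 3), (0, 4), (0, 5), (0, 6), (0, 7), (2, 0), (2, 1), (2, 2), (2, 3), (2, 4), (2, 5), (2, 6), (2, 7), (5, 0), (5, 1), (5, 2), (5, 3), (5, 4), (5, 5), (5, 6), (5, 7), (7, 0), (7, 1), (7, 2), (7, 3), (7, 4), (7, 5), (7, 6), (7, 7)]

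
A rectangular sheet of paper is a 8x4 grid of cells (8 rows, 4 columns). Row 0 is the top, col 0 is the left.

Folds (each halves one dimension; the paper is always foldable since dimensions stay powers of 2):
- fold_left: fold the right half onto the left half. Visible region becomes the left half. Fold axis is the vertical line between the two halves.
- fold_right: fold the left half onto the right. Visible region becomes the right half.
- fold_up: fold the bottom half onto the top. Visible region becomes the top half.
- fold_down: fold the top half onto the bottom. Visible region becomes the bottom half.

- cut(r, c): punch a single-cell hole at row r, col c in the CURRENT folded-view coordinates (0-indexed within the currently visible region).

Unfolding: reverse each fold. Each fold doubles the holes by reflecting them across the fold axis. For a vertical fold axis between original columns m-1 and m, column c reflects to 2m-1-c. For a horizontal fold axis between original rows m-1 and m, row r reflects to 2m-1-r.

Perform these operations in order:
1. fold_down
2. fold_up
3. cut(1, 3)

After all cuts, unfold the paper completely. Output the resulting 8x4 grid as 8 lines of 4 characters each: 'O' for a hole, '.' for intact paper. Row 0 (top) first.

Op 1 fold_down: fold axis h@4; visible region now rows[4,8) x cols[0,4) = 4x4
Op 2 fold_up: fold axis h@6; visible region now rows[4,6) x cols[0,4) = 2x4
Op 3 cut(1, 3): punch at orig (5,3); cuts so far [(5, 3)]; region rows[4,6) x cols[0,4) = 2x4
Unfold 1 (reflect across h@6): 2 holes -> [(5, 3), (6, 3)]
Unfold 2 (reflect across h@4): 4 holes -> [(1, 3), (2, 3), (5, 3), (6, 3)]

Answer: ....
...O
...O
....
....
...O
...O
....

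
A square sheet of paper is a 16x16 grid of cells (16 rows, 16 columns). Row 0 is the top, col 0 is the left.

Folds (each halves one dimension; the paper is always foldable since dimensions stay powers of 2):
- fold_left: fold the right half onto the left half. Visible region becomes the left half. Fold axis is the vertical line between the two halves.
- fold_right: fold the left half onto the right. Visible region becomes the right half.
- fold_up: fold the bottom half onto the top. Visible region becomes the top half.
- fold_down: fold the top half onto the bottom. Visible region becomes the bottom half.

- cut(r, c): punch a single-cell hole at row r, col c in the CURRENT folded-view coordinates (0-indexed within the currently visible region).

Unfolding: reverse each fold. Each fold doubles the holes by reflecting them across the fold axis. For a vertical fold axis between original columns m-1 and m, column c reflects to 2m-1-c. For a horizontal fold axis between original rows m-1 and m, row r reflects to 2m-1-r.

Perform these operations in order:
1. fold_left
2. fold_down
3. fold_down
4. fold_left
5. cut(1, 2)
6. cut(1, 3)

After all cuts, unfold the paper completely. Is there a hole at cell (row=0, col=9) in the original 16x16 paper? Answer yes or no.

Answer: no

Derivation:
Op 1 fold_left: fold axis v@8; visible region now rows[0,16) x cols[0,8) = 16x8
Op 2 fold_down: fold axis h@8; visible region now rows[8,16) x cols[0,8) = 8x8
Op 3 fold_down: fold axis h@12; visible region now rows[12,16) x cols[0,8) = 4x8
Op 4 fold_left: fold axis v@4; visible region now rows[12,16) x cols[0,4) = 4x4
Op 5 cut(1, 2): punch at orig (13,2); cuts so far [(13, 2)]; region rows[12,16) x cols[0,4) = 4x4
Op 6 cut(1, 3): punch at orig (13,3); cuts so far [(13, 2), (13, 3)]; region rows[12,16) x cols[0,4) = 4x4
Unfold 1 (reflect across v@4): 4 holes -> [(13, 2), (13, 3), (13, 4), (13, 5)]
Unfold 2 (reflect across h@12): 8 holes -> [(10, 2), (10, 3), (10, 4), (10, 5), (13, 2), (13, 3), (13, 4), (13, 5)]
Unfold 3 (reflect across h@8): 16 holes -> [(2, 2), (2, 3), (2, 4), (2, 5), (5, 2), (5, 3), (5, 4), (5, 5), (10, 2), (10, 3), (10, 4), (10, 5), (13, 2), (13, 3), (13, 4), (13, 5)]
Unfold 4 (reflect across v@8): 32 holes -> [(2, 2), (2, 3), (2, 4), (2, 5), (2, 10), (2, 11), (2, 12), (2, 13), (5, 2), (5, 3), (5, 4), (5, 5), (5, 10), (5, 11), (5, 12), (5, 13), (10, 2), (10, 3), (10, 4), (10, 5), (10, 10), (10, 11), (10, 12), (10, 13), (13, 2), (13, 3), (13, 4), (13, 5), (13, 10), (13, 11), (13, 12), (13, 13)]
Holes: [(2, 2), (2, 3), (2, 4), (2, 5), (2, 10), (2, 11), (2, 12), (2, 13), (5, 2), (5, 3), (5, 4), (5, 5), (5, 10), (5, 11), (5, 12), (5, 13), (10, 2), (10, 3), (10, 4), (10, 5), (10, 10), (10, 11), (10, 12), (10, 13), (13, 2), (13, 3), (13, 4), (13, 5), (13, 10), (13, 11), (13, 12), (13, 13)]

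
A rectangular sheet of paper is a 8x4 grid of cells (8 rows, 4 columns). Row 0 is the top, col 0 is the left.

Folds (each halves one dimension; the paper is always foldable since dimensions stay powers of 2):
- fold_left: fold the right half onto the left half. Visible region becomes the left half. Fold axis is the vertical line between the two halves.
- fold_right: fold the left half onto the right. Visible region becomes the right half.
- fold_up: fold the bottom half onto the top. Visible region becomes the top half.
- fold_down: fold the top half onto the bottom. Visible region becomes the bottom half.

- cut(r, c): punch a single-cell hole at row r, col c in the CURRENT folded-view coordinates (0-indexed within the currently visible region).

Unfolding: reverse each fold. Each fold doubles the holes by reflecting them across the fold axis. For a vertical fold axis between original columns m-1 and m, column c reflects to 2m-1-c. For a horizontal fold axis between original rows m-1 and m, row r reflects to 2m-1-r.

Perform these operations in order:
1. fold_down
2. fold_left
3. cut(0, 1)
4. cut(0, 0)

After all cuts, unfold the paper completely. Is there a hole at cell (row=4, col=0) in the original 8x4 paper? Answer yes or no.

Answer: yes

Derivation:
Op 1 fold_down: fold axis h@4; visible region now rows[4,8) x cols[0,4) = 4x4
Op 2 fold_left: fold axis v@2; visible region now rows[4,8) x cols[0,2) = 4x2
Op 3 cut(0, 1): punch at orig (4,1); cuts so far [(4, 1)]; region rows[4,8) x cols[0,2) = 4x2
Op 4 cut(0, 0): punch at orig (4,0); cuts so far [(4, 0), (4, 1)]; region rows[4,8) x cols[0,2) = 4x2
Unfold 1 (reflect across v@2): 4 holes -> [(4, 0), (4, 1), (4, 2), (4, 3)]
Unfold 2 (reflect across h@4): 8 holes -> [(3, 0), (3, 1), (3, 2), (3, 3), (4, 0), (4, 1), (4, 2), (4, 3)]
Holes: [(3, 0), (3, 1), (3, 2), (3, 3), (4, 0), (4, 1), (4, 2), (4, 3)]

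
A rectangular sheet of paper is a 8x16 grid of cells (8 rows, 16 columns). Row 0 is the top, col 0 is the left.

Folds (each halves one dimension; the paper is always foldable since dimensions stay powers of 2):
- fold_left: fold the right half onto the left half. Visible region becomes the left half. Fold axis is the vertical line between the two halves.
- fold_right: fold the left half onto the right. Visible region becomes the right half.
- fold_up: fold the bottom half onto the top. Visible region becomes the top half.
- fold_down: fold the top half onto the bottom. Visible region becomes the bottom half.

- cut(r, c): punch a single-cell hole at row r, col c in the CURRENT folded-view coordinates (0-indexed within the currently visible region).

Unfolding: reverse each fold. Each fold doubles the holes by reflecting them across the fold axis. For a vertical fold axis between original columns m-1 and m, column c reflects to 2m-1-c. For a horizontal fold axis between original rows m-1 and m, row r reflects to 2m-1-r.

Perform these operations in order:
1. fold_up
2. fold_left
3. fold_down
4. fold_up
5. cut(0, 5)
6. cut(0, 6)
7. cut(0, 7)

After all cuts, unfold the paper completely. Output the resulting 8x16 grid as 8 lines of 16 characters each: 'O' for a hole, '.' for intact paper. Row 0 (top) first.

Op 1 fold_up: fold axis h@4; visible region now rows[0,4) x cols[0,16) = 4x16
Op 2 fold_left: fold axis v@8; visible region now rows[0,4) x cols[0,8) = 4x8
Op 3 fold_down: fold axis h@2; visible region now rows[2,4) x cols[0,8) = 2x8
Op 4 fold_up: fold axis h@3; visible region now rows[2,3) x cols[0,8) = 1x8
Op 5 cut(0, 5): punch at orig (2,5); cuts so far [(2, 5)]; region rows[2,3) x cols[0,8) = 1x8
Op 6 cut(0, 6): punch at orig (2,6); cuts so far [(2, 5), (2, 6)]; region rows[2,3) x cols[0,8) = 1x8
Op 7 cut(0, 7): punch at orig (2,7); cuts so far [(2, 5), (2, 6), (2, 7)]; region rows[2,3) x cols[0,8) = 1x8
Unfold 1 (reflect across h@3): 6 holes -> [(2, 5), (2, 6), (2, 7), (3, 5), (3, 6), (3, 7)]
Unfold 2 (reflect across h@2): 12 holes -> [(0, 5), (0, 6), (0, 7), (1, 5), (1, 6), (1, 7), (2, 5), (2, 6), (2, 7), (3, 5), (3, 6), (3, 7)]
Unfold 3 (reflect across v@8): 24 holes -> [(0, 5), (0, 6), (0, 7), (0, 8), (0, 9), (0, 10), (1, 5), (1, 6), (1, 7), (1, 8), (1, 9), (1, 10), (2, 5), (2, 6), (2, 7), (2, 8), (2, 9), (2, 10), (3, 5), (3, 6), (3, 7), (3, 8), (3, 9), (3, 10)]
Unfold 4 (reflect across h@4): 48 holes -> [(0, 5), (0, 6), (0, 7), (0, 8), (0, 9), (0, 10), (1, 5), (1, 6), (1, 7), (1, 8), (1, 9), (1, 10), (2, 5), (2, 6), (2, 7), (2, 8), (2, 9), (2, 10), (3, 5), (3, 6), (3, 7), (3, 8), (3, 9), (3, 10), (4, 5), (4, 6), (4, 7), (4, 8), (4, 9), (4, 10), (5, 5), (5, 6), (5, 7), (5, 8), (5, 9), (5, 10), (6, 5), (6, 6), (6, 7), (6, 8), (6, 9), (6, 10), (7, 5), (7, 6), (7, 7), (7, 8), (7, 9), (7, 10)]

Answer: .....OOOOOO.....
.....OOOOOO.....
.....OOOOOO.....
.....OOOOOO.....
.....OOOOOO.....
.....OOOOOO.....
.....OOOOOO.....
.....OOOOOO.....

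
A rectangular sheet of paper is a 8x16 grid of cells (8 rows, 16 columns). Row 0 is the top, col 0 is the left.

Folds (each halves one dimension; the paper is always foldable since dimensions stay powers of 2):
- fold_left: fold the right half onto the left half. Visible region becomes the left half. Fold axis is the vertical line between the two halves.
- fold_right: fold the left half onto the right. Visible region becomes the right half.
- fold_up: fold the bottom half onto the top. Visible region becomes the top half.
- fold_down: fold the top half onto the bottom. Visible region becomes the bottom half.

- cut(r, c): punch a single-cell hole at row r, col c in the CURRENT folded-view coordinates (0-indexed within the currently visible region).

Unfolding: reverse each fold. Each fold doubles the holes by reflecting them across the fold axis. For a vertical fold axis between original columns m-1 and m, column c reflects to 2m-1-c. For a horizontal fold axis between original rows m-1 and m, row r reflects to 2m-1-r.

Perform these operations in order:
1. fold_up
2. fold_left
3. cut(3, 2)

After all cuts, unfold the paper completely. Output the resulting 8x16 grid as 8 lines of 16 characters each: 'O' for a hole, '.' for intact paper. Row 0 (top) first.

Op 1 fold_up: fold axis h@4; visible region now rows[0,4) x cols[0,16) = 4x16
Op 2 fold_left: fold axis v@8; visible region now rows[0,4) x cols[0,8) = 4x8
Op 3 cut(3, 2): punch at orig (3,2); cuts so far [(3, 2)]; region rows[0,4) x cols[0,8) = 4x8
Unfold 1 (reflect across v@8): 2 holes -> [(3, 2), (3, 13)]
Unfold 2 (reflect across h@4): 4 holes -> [(3, 2), (3, 13), (4, 2), (4, 13)]

Answer: ................
................
................
..O..........O..
..O..........O..
................
................
................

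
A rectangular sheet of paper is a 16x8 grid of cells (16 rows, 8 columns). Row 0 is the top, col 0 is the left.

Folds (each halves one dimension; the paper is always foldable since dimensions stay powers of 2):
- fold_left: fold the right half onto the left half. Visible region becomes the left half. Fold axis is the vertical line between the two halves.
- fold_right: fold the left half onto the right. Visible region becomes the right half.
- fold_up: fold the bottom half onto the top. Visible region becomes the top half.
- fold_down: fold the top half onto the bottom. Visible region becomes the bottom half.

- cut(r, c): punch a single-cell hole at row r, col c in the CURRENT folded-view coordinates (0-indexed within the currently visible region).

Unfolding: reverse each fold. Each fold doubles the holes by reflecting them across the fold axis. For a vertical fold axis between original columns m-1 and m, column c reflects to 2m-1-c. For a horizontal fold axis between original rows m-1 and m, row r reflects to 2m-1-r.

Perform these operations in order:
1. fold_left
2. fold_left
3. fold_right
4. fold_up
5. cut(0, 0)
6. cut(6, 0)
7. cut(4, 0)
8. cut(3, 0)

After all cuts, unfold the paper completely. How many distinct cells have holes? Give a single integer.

Answer: 64

Derivation:
Op 1 fold_left: fold axis v@4; visible region now rows[0,16) x cols[0,4) = 16x4
Op 2 fold_left: fold axis v@2; visible region now rows[0,16) x cols[0,2) = 16x2
Op 3 fold_right: fold axis v@1; visible region now rows[0,16) x cols[1,2) = 16x1
Op 4 fold_up: fold axis h@8; visible region now rows[0,8) x cols[1,2) = 8x1
Op 5 cut(0, 0): punch at orig (0,1); cuts so far [(0, 1)]; region rows[0,8) x cols[1,2) = 8x1
Op 6 cut(6, 0): punch at orig (6,1); cuts so far [(0, 1), (6, 1)]; region rows[0,8) x cols[1,2) = 8x1
Op 7 cut(4, 0): punch at orig (4,1); cuts so far [(0, 1), (4, 1), (6, 1)]; region rows[0,8) x cols[1,2) = 8x1
Op 8 cut(3, 0): punch at orig (3,1); cuts so far [(0, 1), (3, 1), (4, 1), (6, 1)]; region rows[0,8) x cols[1,2) = 8x1
Unfold 1 (reflect across h@8): 8 holes -> [(0, 1), (3, 1), (4, 1), (6, 1), (9, 1), (11, 1), (12, 1), (15, 1)]
Unfold 2 (reflect across v@1): 16 holes -> [(0, 0), (0, 1), (3, 0), (3, 1), (4, 0), (4, 1), (6, 0), (6, 1), (9, 0), (9, 1), (11, 0), (11, 1), (12, 0), (12, 1), (15, 0), (15, 1)]
Unfold 3 (reflect across v@2): 32 holes -> [(0, 0), (0, 1), (0, 2), (0, 3), (3, 0), (3, 1), (3, 2), (3, 3), (4, 0), (4, 1), (4, 2), (4, 3), (6, 0), (6, 1), (6, 2), (6, 3), (9, 0), (9, 1), (9, 2), (9, 3), (11, 0), (11, 1), (11, 2), (11, 3), (12, 0), (12, 1), (12, 2), (12, 3), (15, 0), (15, 1), (15, 2), (15, 3)]
Unfold 4 (reflect across v@4): 64 holes -> [(0, 0), (0, 1), (0, 2), (0, 3), (0, 4), (0, 5), (0, 6), (0, 7), (3, 0), (3, 1), (3, 2), (3, 3), (3, 4), (3, 5), (3, 6), (3, 7), (4, 0), (4, 1), (4, 2), (4, 3), (4, 4), (4, 5), (4, 6), (4, 7), (6, 0), (6, 1), (6, 2), (6, 3), (6, 4), (6, 5), (6, 6), (6, 7), (9, 0), (9, 1), (9, 2), (9, 3), (9, 4), (9, 5), (9, 6), (9, 7), (11, 0), (11, 1), (11, 2), (11, 3), (11, 4), (11, 5), (11, 6), (11, 7), (12, 0), (12, 1), (12, 2), (12, 3), (12, 4), (12, 5), (12, 6), (12, 7), (15, 0), (15, 1), (15, 2), (15, 3), (15, 4), (15, 5), (15, 6), (15, 7)]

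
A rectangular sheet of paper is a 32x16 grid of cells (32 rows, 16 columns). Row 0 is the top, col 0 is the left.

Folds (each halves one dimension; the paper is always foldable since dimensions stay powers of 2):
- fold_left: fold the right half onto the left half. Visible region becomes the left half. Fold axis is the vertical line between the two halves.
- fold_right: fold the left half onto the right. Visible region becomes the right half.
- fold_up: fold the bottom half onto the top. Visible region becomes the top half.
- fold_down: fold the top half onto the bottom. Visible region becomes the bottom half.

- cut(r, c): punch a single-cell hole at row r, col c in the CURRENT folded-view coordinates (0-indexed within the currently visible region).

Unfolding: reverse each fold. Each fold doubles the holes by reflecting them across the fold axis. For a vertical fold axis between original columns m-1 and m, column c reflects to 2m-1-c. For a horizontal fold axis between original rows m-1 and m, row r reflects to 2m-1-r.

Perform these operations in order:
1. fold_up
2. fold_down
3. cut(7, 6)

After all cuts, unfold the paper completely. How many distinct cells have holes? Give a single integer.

Answer: 4

Derivation:
Op 1 fold_up: fold axis h@16; visible region now rows[0,16) x cols[0,16) = 16x16
Op 2 fold_down: fold axis h@8; visible region now rows[8,16) x cols[0,16) = 8x16
Op 3 cut(7, 6): punch at orig (15,6); cuts so far [(15, 6)]; region rows[8,16) x cols[0,16) = 8x16
Unfold 1 (reflect across h@8): 2 holes -> [(0, 6), (15, 6)]
Unfold 2 (reflect across h@16): 4 holes -> [(0, 6), (15, 6), (16, 6), (31, 6)]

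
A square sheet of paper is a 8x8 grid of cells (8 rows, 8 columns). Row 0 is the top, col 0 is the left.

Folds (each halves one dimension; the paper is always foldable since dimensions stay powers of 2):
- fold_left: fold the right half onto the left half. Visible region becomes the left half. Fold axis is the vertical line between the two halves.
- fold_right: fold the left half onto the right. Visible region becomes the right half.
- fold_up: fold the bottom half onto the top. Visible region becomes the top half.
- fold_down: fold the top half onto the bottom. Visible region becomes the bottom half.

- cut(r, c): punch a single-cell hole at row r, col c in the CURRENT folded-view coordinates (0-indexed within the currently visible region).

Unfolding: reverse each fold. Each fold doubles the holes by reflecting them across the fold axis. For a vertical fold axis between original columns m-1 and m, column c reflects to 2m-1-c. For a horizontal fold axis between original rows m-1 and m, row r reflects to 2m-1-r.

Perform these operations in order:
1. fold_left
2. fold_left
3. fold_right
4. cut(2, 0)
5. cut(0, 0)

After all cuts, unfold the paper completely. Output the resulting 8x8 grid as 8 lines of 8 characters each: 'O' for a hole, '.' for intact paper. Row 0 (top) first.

Op 1 fold_left: fold axis v@4; visible region now rows[0,8) x cols[0,4) = 8x4
Op 2 fold_left: fold axis v@2; visible region now rows[0,8) x cols[0,2) = 8x2
Op 3 fold_right: fold axis v@1; visible region now rows[0,8) x cols[1,2) = 8x1
Op 4 cut(2, 0): punch at orig (2,1); cuts so far [(2, 1)]; region rows[0,8) x cols[1,2) = 8x1
Op 5 cut(0, 0): punch at orig (0,1); cuts so far [(0, 1), (2, 1)]; region rows[0,8) x cols[1,2) = 8x1
Unfold 1 (reflect across v@1): 4 holes -> [(0, 0), (0, 1), (2, 0), (2, 1)]
Unfold 2 (reflect across v@2): 8 holes -> [(0, 0), (0, 1), (0, 2), (0, 3), (2, 0), (2, 1), (2, 2), (2, 3)]
Unfold 3 (reflect across v@4): 16 holes -> [(0, 0), (0, 1), (0, 2), (0, 3), (0, 4), (0, 5), (0, 6), (0, 7), (2, 0), (2, 1), (2, 2), (2, 3), (2, 4), (2, 5), (2, 6), (2, 7)]

Answer: OOOOOOOO
........
OOOOOOOO
........
........
........
........
........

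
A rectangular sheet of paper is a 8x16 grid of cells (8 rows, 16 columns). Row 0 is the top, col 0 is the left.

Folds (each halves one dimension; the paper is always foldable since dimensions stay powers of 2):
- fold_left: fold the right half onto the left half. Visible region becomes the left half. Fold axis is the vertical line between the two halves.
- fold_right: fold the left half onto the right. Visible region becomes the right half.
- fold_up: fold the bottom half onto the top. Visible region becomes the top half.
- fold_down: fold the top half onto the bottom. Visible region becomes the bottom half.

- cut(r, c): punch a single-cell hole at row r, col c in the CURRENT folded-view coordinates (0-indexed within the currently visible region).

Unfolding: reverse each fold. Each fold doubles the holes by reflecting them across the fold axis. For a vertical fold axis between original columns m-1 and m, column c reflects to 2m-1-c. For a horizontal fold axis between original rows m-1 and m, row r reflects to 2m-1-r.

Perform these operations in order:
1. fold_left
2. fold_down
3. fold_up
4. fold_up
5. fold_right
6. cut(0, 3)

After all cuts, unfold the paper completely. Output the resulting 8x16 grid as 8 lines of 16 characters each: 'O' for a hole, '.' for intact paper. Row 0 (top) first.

Answer: O......OO......O
O......OO......O
O......OO......O
O......OO......O
O......OO......O
O......OO......O
O......OO......O
O......OO......O

Derivation:
Op 1 fold_left: fold axis v@8; visible region now rows[0,8) x cols[0,8) = 8x8
Op 2 fold_down: fold axis h@4; visible region now rows[4,8) x cols[0,8) = 4x8
Op 3 fold_up: fold axis h@6; visible region now rows[4,6) x cols[0,8) = 2x8
Op 4 fold_up: fold axis h@5; visible region now rows[4,5) x cols[0,8) = 1x8
Op 5 fold_right: fold axis v@4; visible region now rows[4,5) x cols[4,8) = 1x4
Op 6 cut(0, 3): punch at orig (4,7); cuts so far [(4, 7)]; region rows[4,5) x cols[4,8) = 1x4
Unfold 1 (reflect across v@4): 2 holes -> [(4, 0), (4, 7)]
Unfold 2 (reflect across h@5): 4 holes -> [(4, 0), (4, 7), (5, 0), (5, 7)]
Unfold 3 (reflect across h@6): 8 holes -> [(4, 0), (4, 7), (5, 0), (5, 7), (6, 0), (6, 7), (7, 0), (7, 7)]
Unfold 4 (reflect across h@4): 16 holes -> [(0, 0), (0, 7), (1, 0), (1, 7), (2, 0), (2, 7), (3, 0), (3, 7), (4, 0), (4, 7), (5, 0), (5, 7), (6, 0), (6, 7), (7, 0), (7, 7)]
Unfold 5 (reflect across v@8): 32 holes -> [(0, 0), (0, 7), (0, 8), (0, 15), (1, 0), (1, 7), (1, 8), (1, 15), (2, 0), (2, 7), (2, 8), (2, 15), (3, 0), (3, 7), (3, 8), (3, 15), (4, 0), (4, 7), (4, 8), (4, 15), (5, 0), (5, 7), (5, 8), (5, 15), (6, 0), (6, 7), (6, 8), (6, 15), (7, 0), (7, 7), (7, 8), (7, 15)]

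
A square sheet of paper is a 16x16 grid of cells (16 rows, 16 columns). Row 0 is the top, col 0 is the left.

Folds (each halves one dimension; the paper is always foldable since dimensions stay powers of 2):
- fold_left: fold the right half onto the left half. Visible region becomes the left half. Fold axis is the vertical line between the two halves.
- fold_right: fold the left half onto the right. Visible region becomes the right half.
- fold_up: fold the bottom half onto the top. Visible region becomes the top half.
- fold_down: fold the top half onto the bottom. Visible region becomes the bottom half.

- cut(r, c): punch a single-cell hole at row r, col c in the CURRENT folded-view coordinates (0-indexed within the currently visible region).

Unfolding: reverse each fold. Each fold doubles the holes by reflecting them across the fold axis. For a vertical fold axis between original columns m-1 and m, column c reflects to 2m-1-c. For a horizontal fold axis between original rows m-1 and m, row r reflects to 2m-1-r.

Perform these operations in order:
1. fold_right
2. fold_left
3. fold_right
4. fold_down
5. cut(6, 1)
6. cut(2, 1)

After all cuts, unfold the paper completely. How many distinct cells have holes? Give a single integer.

Op 1 fold_right: fold axis v@8; visible region now rows[0,16) x cols[8,16) = 16x8
Op 2 fold_left: fold axis v@12; visible region now rows[0,16) x cols[8,12) = 16x4
Op 3 fold_right: fold axis v@10; visible region now rows[0,16) x cols[10,12) = 16x2
Op 4 fold_down: fold axis h@8; visible region now rows[8,16) x cols[10,12) = 8x2
Op 5 cut(6, 1): punch at orig (14,11); cuts so far [(14, 11)]; region rows[8,16) x cols[10,12) = 8x2
Op 6 cut(2, 1): punch at orig (10,11); cuts so far [(10, 11), (14, 11)]; region rows[8,16) x cols[10,12) = 8x2
Unfold 1 (reflect across h@8): 4 holes -> [(1, 11), (5, 11), (10, 11), (14, 11)]
Unfold 2 (reflect across v@10): 8 holes -> [(1, 8), (1, 11), (5, 8), (5, 11), (10, 8), (10, 11), (14, 8), (14, 11)]
Unfold 3 (reflect across v@12): 16 holes -> [(1, 8), (1, 11), (1, 12), (1, 15), (5, 8), (5, 11), (5, 12), (5, 15), (10, 8), (10, 11), (10, 12), (10, 15), (14, 8), (14, 11), (14, 12), (14, 15)]
Unfold 4 (reflect across v@8): 32 holes -> [(1, 0), (1, 3), (1, 4), (1, 7), (1, 8), (1, 11), (1, 12), (1, 15), (5, 0), (5, 3), (5, 4), (5, 7), (5, 8), (5, 11), (5, 12), (5, 15), (10, 0), (10, 3), (10, 4), (10, 7), (10, 8), (10, 11), (10, 12), (10, 15), (14, 0), (14, 3), (14, 4), (14, 7), (14, 8), (14, 11), (14, 12), (14, 15)]

Answer: 32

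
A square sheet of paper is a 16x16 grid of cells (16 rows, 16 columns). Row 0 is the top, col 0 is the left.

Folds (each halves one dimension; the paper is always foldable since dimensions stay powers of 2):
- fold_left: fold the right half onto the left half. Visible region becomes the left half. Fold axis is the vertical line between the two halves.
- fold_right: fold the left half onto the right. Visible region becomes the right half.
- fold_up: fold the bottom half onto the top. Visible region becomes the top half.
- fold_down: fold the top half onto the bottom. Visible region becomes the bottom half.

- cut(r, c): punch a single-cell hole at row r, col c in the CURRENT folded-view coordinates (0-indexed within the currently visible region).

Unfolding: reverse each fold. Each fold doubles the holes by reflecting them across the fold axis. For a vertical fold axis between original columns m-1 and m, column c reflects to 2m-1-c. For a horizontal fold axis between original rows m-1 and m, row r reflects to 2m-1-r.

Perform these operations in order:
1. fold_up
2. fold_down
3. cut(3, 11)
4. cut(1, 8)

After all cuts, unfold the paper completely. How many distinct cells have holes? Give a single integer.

Op 1 fold_up: fold axis h@8; visible region now rows[0,8) x cols[0,16) = 8x16
Op 2 fold_down: fold axis h@4; visible region now rows[4,8) x cols[0,16) = 4x16
Op 3 cut(3, 11): punch at orig (7,11); cuts so far [(7, 11)]; region rows[4,8) x cols[0,16) = 4x16
Op 4 cut(1, 8): punch at orig (5,8); cuts so far [(5, 8), (7, 11)]; region rows[4,8) x cols[0,16) = 4x16
Unfold 1 (reflect across h@4): 4 holes -> [(0, 11), (2, 8), (5, 8), (7, 11)]
Unfold 2 (reflect across h@8): 8 holes -> [(0, 11), (2, 8), (5, 8), (7, 11), (8, 11), (10, 8), (13, 8), (15, 11)]

Answer: 8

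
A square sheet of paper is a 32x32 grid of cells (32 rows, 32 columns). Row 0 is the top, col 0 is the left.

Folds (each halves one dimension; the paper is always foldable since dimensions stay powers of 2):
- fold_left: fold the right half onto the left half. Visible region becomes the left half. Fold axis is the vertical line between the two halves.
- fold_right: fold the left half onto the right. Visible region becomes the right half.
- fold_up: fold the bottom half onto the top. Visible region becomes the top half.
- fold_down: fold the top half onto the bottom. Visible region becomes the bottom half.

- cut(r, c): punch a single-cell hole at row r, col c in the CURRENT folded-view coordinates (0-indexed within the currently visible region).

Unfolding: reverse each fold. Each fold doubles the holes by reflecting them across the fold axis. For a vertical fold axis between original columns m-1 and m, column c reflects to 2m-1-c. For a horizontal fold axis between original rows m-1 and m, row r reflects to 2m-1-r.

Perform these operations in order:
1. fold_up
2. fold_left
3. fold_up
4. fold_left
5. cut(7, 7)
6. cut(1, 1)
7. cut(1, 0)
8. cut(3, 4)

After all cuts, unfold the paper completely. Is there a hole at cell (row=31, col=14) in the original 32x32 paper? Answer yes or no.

Op 1 fold_up: fold axis h@16; visible region now rows[0,16) x cols[0,32) = 16x32
Op 2 fold_left: fold axis v@16; visible region now rows[0,16) x cols[0,16) = 16x16
Op 3 fold_up: fold axis h@8; visible region now rows[0,8) x cols[0,16) = 8x16
Op 4 fold_left: fold axis v@8; visible region now rows[0,8) x cols[0,8) = 8x8
Op 5 cut(7, 7): punch at orig (7,7); cuts so far [(7, 7)]; region rows[0,8) x cols[0,8) = 8x8
Op 6 cut(1, 1): punch at orig (1,1); cuts so far [(1, 1), (7, 7)]; region rows[0,8) x cols[0,8) = 8x8
Op 7 cut(1, 0): punch at orig (1,0); cuts so far [(1, 0), (1, 1), (7, 7)]; region rows[0,8) x cols[0,8) = 8x8
Op 8 cut(3, 4): punch at orig (3,4); cuts so far [(1, 0), (1, 1), (3, 4), (7, 7)]; region rows[0,8) x cols[0,8) = 8x8
Unfold 1 (reflect across v@8): 8 holes -> [(1, 0), (1, 1), (1, 14), (1, 15), (3, 4), (3, 11), (7, 7), (7, 8)]
Unfold 2 (reflect across h@8): 16 holes -> [(1, 0), (1, 1), (1, 14), (1, 15), (3, 4), (3, 11), (7, 7), (7, 8), (8, 7), (8, 8), (12, 4), (12, 11), (14, 0), (14, 1), (14, 14), (14, 15)]
Unfold 3 (reflect across v@16): 32 holes -> [(1, 0), (1, 1), (1, 14), (1, 15), (1, 16), (1, 17), (1, 30), (1, 31), (3, 4), (3, 11), (3, 20), (3, 27), (7, 7), (7, 8), (7, 23), (7, 24), (8, 7), (8, 8), (8, 23), (8, 24), (12, 4), (12, 11), (12, 20), (12, 27), (14, 0), (14, 1), (14, 14), (14, 15), (14, 16), (14, 17), (14, 30), (14, 31)]
Unfold 4 (reflect across h@16): 64 holes -> [(1, 0), (1, 1), (1, 14), (1, 15), (1, 16), (1, 17), (1, 30), (1, 31), (3, 4), (3, 11), (3, 20), (3, 27), (7, 7), (7, 8), (7, 23), (7, 24), (8, 7), (8, 8), (8, 23), (8, 24), (12, 4), (12, 11), (12, 20), (12, 27), (14, 0), (14, 1), (14, 14), (14, 15), (14, 16), (14, 17), (14, 30), (14, 31), (17, 0), (17, 1), (17, 14), (17, 15), (17, 16), (17, 17), (17, 30), (17, 31), (19, 4), (19, 11), (19, 20), (19, 27), (23, 7), (23, 8), (23, 23), (23, 24), (24, 7), (24, 8), (24, 23), (24, 24), (28, 4), (28, 11), (28, 20), (28, 27), (30, 0), (30, 1), (30, 14), (30, 15), (30, 16), (30, 17), (30, 30), (30, 31)]
Holes: [(1, 0), (1, 1), (1, 14), (1, 15), (1, 16), (1, 17), (1, 30), (1, 31), (3, 4), (3, 11), (3, 20), (3, 27), (7, 7), (7, 8), (7, 23), (7, 24), (8, 7), (8, 8), (8, 23), (8, 24), (12, 4), (12, 11), (12, 20), (12, 27), (14, 0), (14, 1), (14, 14), (14, 15), (14, 16), (14, 17), (14, 30), (14, 31), (17, 0), (17, 1), (17, 14), (17, 15), (17, 16), (17, 17), (17, 30), (17, 31), (19, 4), (19, 11), (19, 20), (19, 27), (23, 7), (23, 8), (23, 23), (23, 24), (24, 7), (24, 8), (24, 23), (24, 24), (28, 4), (28, 11), (28, 20), (28, 27), (30, 0), (30, 1), (30, 14), (30, 15), (30, 16), (30, 17), (30, 30), (30, 31)]

Answer: no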